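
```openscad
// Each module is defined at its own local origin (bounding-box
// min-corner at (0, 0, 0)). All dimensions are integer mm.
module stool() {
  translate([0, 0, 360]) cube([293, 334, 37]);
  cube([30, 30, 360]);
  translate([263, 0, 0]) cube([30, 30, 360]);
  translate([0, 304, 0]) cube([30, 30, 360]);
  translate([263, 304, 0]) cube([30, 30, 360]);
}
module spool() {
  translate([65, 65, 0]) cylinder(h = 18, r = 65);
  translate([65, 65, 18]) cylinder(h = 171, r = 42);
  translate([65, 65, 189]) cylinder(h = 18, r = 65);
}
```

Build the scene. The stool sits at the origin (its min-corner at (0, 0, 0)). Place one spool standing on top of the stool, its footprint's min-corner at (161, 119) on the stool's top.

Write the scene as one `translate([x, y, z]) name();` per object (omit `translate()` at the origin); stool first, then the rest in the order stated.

stool();
translate([161, 119, 397]) spool();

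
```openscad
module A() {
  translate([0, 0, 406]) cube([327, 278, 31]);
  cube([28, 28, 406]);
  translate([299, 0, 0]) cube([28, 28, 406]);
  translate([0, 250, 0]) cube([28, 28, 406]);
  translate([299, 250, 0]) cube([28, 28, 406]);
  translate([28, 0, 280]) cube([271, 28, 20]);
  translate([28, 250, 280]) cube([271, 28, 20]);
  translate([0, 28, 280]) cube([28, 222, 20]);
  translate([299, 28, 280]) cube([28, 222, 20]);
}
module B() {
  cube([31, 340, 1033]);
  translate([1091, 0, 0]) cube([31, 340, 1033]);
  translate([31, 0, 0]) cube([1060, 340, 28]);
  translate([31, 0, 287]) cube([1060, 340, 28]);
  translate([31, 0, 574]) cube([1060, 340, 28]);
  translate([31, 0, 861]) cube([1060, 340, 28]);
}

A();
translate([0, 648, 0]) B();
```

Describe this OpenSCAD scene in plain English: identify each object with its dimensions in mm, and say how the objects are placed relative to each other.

A is a four-legged stool. The seat is 327×278 mm, 31 mm thick, top at z = 437 mm. It stands on four square legs, each 28×28 mm in cross-section, from z = 0 to the seat underside, each flush with a corner of the seat. Four stretchers, 28 mm wide and 20 mm tall, connect adjacent legs with their undersides at z = 280 mm, each running between the inner faces of the legs it joins and aligned with the legs' outer faces on the other axis.

B is an open bookshelf. Two side panels, each 31 mm thick, 340 mm deep and 1033 mm tall, stand 1122 mm apart (outside-to-outside). Between them sit 4 shelves, each 28 mm thick and 340 mm deep, spanning the full gap between the sides. The bottom shelf rests on the floor (its underside at z = 0) and the clear gap between one shelf's top and the next shelf's underside is 259 mm.

The bookshelf is on the floor beside the stool on its +y side.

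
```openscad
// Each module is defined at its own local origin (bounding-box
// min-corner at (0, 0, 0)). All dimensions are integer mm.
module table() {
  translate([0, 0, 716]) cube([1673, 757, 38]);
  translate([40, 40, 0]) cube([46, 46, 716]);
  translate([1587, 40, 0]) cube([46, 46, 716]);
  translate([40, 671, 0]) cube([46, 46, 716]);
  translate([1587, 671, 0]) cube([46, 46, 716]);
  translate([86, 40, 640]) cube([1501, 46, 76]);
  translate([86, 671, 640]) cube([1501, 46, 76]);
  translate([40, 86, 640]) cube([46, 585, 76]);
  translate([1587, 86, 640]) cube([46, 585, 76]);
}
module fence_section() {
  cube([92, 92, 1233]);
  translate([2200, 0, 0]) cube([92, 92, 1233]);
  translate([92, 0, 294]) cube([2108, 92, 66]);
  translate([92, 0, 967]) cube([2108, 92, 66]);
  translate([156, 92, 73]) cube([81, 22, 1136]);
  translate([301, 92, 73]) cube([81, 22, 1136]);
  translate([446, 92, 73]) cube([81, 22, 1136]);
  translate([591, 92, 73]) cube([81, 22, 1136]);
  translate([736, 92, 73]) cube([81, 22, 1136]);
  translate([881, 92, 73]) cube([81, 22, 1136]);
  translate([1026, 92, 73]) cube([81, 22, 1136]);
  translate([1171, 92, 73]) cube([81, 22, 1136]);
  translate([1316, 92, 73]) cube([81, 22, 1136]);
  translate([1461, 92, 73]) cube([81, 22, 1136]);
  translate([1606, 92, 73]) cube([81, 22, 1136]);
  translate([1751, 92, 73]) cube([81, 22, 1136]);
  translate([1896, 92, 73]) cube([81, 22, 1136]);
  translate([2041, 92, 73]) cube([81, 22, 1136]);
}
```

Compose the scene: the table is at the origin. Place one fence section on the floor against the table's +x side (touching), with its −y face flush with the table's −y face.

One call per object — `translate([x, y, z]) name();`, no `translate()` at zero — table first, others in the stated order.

table();
translate([1673, 0, 0]) fence_section();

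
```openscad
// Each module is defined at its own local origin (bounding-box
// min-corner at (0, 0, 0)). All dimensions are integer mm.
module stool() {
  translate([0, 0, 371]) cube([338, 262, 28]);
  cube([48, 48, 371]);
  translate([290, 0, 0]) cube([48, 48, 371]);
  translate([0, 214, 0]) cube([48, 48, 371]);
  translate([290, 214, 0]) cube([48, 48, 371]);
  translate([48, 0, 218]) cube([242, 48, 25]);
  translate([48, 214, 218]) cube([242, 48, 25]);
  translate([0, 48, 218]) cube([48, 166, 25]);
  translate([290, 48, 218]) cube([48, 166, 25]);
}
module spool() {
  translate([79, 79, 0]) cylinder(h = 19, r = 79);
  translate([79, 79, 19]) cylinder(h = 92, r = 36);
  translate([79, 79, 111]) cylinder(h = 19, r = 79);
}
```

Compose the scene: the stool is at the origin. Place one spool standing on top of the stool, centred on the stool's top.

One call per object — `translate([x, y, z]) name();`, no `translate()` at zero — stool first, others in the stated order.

stool();
translate([90, 52, 399]) spool();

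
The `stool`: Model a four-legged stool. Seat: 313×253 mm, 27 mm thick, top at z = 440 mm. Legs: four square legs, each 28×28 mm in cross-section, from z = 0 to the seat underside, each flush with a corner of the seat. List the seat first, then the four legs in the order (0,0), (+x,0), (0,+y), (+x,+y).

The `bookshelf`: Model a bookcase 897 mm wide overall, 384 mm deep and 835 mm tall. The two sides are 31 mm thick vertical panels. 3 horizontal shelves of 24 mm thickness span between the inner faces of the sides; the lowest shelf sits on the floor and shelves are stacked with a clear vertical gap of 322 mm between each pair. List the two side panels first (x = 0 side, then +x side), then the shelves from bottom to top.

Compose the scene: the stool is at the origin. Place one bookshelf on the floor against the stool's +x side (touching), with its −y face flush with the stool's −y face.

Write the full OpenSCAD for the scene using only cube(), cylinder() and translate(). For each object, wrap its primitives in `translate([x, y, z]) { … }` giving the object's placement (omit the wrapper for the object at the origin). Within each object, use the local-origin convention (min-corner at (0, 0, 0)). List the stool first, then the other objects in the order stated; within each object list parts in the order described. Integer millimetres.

translate([0, 0, 413]) cube([313, 253, 27]);
cube([28, 28, 413]);
translate([285, 0, 0]) cube([28, 28, 413]);
translate([0, 225, 0]) cube([28, 28, 413]);
translate([285, 225, 0]) cube([28, 28, 413]);
translate([313, 0, 0]) {
  cube([31, 384, 835]);
  translate([866, 0, 0]) cube([31, 384, 835]);
  translate([31, 0, 0]) cube([835, 384, 24]);
  translate([31, 0, 346]) cube([835, 384, 24]);
  translate([31, 0, 692]) cube([835, 384, 24]);
}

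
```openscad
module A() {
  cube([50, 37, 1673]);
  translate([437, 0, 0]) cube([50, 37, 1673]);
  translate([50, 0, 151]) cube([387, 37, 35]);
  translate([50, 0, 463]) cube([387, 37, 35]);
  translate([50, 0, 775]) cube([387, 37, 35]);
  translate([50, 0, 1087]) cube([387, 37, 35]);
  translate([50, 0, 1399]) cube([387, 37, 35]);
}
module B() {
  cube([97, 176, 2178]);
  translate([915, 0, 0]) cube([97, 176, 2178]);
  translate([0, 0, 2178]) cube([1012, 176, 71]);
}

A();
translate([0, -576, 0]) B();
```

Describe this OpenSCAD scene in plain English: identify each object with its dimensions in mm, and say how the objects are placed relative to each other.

A is a wooden ladder with two side rails of 50×37 mm section and 1673 mm height, set 487 mm apart overall. Between them run 5 rectangular rungs (37 mm deep, 35 mm thick), front faces flush with the rails' −y face. The bottom of the first rung is 151 mm above the floor and each subsequent rung is 312 mm higher than the one below.

B is a rectangular door frame: two vertical jambs of 97×176 mm section, 2178 mm tall, with a clear opening 818 mm wide between their inner faces. A header 71 mm tall and 176 mm deep lies on top of the jambs and spans the full outside width.

The door frame is on the floor beside the ladder on its −y side.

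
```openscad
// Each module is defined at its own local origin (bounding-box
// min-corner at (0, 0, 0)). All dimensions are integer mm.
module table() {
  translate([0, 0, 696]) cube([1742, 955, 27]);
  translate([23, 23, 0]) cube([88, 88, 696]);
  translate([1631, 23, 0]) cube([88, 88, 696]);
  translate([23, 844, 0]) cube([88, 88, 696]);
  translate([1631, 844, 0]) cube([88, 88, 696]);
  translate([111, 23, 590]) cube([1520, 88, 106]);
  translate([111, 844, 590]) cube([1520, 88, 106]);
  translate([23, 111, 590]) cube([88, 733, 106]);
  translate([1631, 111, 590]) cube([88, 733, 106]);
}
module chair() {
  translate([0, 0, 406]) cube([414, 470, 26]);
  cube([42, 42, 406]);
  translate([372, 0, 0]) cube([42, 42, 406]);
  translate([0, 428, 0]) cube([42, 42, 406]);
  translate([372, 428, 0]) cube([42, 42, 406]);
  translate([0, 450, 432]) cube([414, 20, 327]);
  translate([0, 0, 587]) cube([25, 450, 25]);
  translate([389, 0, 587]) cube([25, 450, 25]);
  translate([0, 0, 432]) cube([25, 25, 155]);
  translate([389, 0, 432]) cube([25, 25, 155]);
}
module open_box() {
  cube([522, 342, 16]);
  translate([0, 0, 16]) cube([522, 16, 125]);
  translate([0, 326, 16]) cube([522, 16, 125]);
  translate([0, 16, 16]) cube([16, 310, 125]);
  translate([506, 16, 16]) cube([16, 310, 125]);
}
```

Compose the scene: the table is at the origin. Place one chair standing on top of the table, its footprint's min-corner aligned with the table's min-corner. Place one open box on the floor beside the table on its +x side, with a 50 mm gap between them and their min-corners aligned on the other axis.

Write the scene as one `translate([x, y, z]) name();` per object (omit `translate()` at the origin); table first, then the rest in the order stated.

table();
translate([0, 0, 723]) chair();
translate([1792, 0, 0]) open_box();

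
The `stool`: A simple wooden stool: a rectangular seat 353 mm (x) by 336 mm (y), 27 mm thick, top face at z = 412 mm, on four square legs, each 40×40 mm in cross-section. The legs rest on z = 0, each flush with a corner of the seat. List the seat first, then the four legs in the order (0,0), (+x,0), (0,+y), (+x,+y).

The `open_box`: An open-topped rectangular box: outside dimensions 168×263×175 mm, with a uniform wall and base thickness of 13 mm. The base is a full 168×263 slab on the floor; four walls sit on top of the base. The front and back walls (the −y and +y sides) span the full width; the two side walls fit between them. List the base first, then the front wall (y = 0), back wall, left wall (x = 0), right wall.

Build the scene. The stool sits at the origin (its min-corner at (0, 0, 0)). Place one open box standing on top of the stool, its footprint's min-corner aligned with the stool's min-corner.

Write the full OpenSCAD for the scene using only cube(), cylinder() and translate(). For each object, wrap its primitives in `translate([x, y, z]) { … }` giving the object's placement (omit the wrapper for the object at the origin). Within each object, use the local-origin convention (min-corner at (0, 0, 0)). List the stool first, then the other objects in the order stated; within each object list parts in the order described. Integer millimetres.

translate([0, 0, 385]) cube([353, 336, 27]);
cube([40, 40, 385]);
translate([313, 0, 0]) cube([40, 40, 385]);
translate([0, 296, 0]) cube([40, 40, 385]);
translate([313, 296, 0]) cube([40, 40, 385]);
translate([0, 0, 412]) {
  cube([168, 263, 13]);
  translate([0, 0, 13]) cube([168, 13, 162]);
  translate([0, 250, 13]) cube([168, 13, 162]);
  translate([0, 13, 13]) cube([13, 237, 162]);
  translate([155, 13, 13]) cube([13, 237, 162]);
}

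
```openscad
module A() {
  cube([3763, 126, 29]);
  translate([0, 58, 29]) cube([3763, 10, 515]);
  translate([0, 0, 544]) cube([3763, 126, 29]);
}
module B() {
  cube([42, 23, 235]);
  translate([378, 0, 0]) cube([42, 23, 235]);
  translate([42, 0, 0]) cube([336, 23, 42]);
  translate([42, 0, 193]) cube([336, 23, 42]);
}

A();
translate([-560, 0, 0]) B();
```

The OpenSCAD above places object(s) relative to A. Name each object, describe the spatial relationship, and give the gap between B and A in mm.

The picture frame's nearest face is 140 mm from the I-beam's −x face.

A is an I-beam. B is a picture frame. The picture frame is on the floor beside the I-beam on its −x side. The gap between the picture frame and the I-beam is 140 mm.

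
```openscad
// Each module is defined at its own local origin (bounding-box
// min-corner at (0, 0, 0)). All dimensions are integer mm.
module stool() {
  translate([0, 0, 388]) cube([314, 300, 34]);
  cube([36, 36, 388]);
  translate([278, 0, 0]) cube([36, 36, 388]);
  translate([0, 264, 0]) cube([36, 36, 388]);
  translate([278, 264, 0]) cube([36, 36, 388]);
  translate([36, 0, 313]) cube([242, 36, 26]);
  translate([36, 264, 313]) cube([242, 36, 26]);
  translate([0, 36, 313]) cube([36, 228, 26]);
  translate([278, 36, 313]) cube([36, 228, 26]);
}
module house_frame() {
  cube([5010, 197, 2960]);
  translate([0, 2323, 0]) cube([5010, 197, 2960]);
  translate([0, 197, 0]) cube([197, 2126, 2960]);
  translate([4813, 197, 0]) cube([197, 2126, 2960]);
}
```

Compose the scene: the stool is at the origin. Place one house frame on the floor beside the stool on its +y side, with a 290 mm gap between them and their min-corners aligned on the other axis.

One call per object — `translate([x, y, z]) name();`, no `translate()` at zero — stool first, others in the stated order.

stool();
translate([0, 590, 0]) house_frame();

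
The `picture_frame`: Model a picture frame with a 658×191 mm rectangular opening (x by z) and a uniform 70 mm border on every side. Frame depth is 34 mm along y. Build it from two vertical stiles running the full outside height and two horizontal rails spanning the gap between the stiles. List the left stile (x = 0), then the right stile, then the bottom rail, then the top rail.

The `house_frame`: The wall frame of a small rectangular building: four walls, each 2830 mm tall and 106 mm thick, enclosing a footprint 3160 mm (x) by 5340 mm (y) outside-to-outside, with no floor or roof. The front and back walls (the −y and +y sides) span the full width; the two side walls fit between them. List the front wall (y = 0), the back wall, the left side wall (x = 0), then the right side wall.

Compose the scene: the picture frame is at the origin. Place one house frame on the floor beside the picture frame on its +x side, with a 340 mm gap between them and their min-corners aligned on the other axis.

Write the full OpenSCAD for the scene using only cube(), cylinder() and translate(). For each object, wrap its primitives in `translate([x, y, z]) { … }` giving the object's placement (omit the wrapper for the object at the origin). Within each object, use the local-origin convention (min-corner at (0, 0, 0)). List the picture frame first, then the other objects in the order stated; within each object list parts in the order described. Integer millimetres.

cube([70, 34, 331]);
translate([728, 0, 0]) cube([70, 34, 331]);
translate([70, 0, 0]) cube([658, 34, 70]);
translate([70, 0, 261]) cube([658, 34, 70]);
translate([1138, 0, 0]) {
  cube([3160, 106, 2830]);
  translate([0, 5234, 0]) cube([3160, 106, 2830]);
  translate([0, 106, 0]) cube([106, 5128, 2830]);
  translate([3054, 106, 0]) cube([106, 5128, 2830]);
}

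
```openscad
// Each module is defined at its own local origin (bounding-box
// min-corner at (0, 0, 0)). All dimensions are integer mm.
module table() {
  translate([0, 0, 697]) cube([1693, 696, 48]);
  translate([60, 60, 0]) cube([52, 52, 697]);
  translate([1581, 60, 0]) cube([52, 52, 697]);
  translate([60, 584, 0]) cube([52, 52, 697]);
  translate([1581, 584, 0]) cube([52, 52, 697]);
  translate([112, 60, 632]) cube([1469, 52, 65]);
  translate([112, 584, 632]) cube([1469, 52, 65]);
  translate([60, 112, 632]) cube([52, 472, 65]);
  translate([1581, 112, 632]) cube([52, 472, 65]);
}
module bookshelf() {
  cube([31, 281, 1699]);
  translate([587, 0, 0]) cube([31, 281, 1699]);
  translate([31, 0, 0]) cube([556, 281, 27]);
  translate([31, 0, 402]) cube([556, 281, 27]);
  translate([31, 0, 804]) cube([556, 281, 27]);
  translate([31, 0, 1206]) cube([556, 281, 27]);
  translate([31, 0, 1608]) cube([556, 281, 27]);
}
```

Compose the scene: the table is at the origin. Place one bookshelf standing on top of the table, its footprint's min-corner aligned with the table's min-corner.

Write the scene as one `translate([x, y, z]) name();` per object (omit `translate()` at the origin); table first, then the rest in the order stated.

table();
translate([0, 0, 745]) bookshelf();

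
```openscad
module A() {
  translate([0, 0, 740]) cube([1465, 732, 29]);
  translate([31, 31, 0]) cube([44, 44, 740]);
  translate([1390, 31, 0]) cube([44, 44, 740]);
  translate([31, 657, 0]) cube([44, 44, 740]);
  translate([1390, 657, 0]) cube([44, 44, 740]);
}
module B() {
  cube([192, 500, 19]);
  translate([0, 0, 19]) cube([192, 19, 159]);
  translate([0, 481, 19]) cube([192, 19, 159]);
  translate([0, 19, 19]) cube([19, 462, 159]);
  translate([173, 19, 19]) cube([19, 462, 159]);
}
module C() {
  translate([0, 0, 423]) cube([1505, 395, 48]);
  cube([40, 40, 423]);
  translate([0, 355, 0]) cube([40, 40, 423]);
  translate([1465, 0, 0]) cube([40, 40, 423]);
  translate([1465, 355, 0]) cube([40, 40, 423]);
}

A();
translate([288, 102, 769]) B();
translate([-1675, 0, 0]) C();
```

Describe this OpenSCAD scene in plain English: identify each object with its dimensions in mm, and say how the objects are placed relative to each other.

A is a rectangular dining table. The top is 1465×732×29 mm with its upper surface at z = 769 mm. It stands on four 44×44 mm square legs, each inset 31 mm from the nearest pair of top edges, running from the floor to the underside of the top.

B is an open-topped rectangular box: outside dimensions 192×500×178 mm, with a uniform wall and base thickness of 19 mm. The base is a full 192×500 slab on the floor; four walls sit on top of the base. The front and back walls (the −y and +y sides) span the full width; the two side walls fit between them.

C is a bench: a 1505×395 mm seat slab, 48 mm thick, top at z = 471 mm, on four 40×40 mm square legs flush with the seat corners and standing on z = 0.

The open box is on top of the table. The bench is on the floor beside the table on its −x side.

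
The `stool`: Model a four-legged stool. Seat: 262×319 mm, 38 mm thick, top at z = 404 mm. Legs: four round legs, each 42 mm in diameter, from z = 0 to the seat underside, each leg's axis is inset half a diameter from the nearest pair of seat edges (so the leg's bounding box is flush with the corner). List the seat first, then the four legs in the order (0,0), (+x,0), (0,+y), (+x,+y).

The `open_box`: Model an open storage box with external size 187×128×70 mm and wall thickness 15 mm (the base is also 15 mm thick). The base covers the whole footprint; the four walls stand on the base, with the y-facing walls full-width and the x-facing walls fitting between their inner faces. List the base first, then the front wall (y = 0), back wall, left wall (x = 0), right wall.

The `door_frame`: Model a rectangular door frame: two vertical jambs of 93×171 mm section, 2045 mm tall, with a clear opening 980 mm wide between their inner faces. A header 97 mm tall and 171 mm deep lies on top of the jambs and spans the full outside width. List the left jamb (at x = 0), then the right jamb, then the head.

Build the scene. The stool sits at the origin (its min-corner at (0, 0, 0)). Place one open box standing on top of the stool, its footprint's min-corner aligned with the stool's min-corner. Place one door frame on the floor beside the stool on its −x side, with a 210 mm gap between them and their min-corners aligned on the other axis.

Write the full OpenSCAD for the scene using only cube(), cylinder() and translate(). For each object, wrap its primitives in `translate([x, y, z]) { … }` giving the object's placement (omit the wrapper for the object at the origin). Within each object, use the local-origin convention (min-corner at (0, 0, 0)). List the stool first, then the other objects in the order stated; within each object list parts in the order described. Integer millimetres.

translate([0, 0, 366]) cube([262, 319, 38]);
translate([21, 21, 0]) cylinder(h = 366, r = 21);
translate([241, 21, 0]) cylinder(h = 366, r = 21);
translate([21, 298, 0]) cylinder(h = 366, r = 21);
translate([241, 298, 0]) cylinder(h = 366, r = 21);
translate([0, 0, 404]) {
  cube([187, 128, 15]);
  translate([0, 0, 15]) cube([187, 15, 55]);
  translate([0, 113, 15]) cube([187, 15, 55]);
  translate([0, 15, 15]) cube([15, 98, 55]);
  translate([172, 15, 15]) cube([15, 98, 55]);
}
translate([-1376, 0, 0]) {
  cube([93, 171, 2045]);
  translate([1073, 0, 0]) cube([93, 171, 2045]);
  translate([0, 0, 2045]) cube([1166, 171, 97]);
}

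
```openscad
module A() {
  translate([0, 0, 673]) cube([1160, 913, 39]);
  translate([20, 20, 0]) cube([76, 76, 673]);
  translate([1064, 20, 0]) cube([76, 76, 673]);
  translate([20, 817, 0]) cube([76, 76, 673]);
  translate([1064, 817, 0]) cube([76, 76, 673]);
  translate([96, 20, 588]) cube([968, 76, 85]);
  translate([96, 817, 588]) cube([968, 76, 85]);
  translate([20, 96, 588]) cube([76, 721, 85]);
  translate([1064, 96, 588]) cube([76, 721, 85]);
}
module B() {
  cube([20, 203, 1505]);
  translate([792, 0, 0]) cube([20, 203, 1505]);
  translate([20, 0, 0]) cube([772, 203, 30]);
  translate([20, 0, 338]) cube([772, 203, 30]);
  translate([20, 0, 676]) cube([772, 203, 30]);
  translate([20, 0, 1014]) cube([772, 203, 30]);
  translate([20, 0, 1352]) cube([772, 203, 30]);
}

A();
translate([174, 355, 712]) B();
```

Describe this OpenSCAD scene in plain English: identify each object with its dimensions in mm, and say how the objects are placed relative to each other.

A is a table: top 1160 mm (x) × 913 mm (y), 39 mm thick, upper face at z = 712 mm, on four 76×76 mm square legs, each inset 20 mm from the nearest pair of top edges, running from z = 0 to the bottom of the top. Four apron rails, 76 mm thick and 85 mm tall, run between adjacent legs with their top edges flush with the underside of the top and their outer faces flush with the legs' outer faces.

B is an open bookshelf. Two side panels, each 20 mm thick, 203 mm deep and 1505 mm tall, stand 812 mm apart (outside-to-outside). Between them sit 5 shelves, each 30 mm thick and 203 mm deep, spanning the full gap between the sides. The bottom shelf rests on the floor (its underside at z = 0) and the clear gap between one shelf's top and the next shelf's underside is 308 mm.

The bookshelf is on top of the table, centred.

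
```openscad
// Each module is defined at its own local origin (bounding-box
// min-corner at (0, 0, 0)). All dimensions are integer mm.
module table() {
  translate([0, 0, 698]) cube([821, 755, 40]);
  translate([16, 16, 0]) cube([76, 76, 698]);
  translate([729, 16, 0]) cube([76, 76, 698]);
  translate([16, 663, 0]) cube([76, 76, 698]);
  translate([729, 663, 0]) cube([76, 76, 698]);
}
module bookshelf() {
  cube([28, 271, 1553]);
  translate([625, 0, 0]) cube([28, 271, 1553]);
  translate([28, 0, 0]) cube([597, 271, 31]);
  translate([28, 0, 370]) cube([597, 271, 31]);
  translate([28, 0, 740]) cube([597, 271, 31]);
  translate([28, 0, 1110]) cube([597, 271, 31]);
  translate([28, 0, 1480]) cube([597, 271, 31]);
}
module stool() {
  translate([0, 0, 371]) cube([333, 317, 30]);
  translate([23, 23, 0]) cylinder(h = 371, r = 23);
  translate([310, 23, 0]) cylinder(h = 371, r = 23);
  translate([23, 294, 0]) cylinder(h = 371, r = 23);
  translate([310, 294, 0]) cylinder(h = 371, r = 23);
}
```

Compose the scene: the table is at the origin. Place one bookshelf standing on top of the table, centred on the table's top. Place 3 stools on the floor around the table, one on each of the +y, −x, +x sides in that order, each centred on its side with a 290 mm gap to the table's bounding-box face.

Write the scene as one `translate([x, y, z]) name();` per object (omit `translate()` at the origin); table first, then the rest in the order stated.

table();
translate([84, 242, 738]) bookshelf();
translate([244, 1045, 0]) stool();
translate([-623, 219, 0]) stool();
translate([1111, 219, 0]) stool();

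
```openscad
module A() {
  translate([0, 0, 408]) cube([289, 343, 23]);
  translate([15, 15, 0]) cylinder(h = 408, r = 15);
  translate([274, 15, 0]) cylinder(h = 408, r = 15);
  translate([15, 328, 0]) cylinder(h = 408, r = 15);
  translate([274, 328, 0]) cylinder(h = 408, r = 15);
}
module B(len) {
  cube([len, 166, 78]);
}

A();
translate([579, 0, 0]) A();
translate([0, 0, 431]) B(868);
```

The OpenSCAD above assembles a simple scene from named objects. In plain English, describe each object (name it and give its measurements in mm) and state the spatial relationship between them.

A is a four-legged stool. The seat is a 289×343×23 mm slab whose top surface is at z = 431 mm; four round legs, each 30 mm in diameter, run from the floor (z = 0) to the underside of the seat, each leg's axis is inset half a diameter from the nearest pair of seat edges (so the leg's bounding box is flush with the corner).

B is a rectangular beam 868 mm long (x), 166 mm deep (y), 78 mm thick (z).

The beam spans the tops of two stools placed 290 mm apart, resting at z = 431 mm.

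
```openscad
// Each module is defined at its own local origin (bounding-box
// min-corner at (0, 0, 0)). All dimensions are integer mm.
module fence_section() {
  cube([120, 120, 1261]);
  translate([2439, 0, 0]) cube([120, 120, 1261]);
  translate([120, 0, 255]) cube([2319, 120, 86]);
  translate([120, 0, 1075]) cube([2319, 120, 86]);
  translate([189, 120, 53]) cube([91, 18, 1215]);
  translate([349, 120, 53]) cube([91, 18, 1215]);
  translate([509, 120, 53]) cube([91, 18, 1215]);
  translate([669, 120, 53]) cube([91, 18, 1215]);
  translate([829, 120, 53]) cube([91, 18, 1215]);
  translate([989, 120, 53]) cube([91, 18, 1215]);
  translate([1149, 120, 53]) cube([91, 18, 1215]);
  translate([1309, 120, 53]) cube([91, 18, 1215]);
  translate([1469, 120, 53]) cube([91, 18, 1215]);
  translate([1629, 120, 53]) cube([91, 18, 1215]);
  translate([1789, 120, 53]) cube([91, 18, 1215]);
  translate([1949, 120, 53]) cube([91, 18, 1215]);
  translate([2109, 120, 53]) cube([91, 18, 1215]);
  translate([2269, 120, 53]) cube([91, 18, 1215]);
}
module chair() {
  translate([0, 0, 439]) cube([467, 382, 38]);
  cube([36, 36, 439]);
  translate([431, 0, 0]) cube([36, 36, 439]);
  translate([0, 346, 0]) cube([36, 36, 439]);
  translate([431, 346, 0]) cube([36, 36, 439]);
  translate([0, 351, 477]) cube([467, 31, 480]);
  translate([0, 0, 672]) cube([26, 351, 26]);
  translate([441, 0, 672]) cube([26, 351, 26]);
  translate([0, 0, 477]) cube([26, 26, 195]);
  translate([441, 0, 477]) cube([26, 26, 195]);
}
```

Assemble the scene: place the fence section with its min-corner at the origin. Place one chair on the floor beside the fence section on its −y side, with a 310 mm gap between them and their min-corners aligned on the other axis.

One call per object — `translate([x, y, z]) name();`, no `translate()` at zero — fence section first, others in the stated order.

fence_section();
translate([0, -692, 0]) chair();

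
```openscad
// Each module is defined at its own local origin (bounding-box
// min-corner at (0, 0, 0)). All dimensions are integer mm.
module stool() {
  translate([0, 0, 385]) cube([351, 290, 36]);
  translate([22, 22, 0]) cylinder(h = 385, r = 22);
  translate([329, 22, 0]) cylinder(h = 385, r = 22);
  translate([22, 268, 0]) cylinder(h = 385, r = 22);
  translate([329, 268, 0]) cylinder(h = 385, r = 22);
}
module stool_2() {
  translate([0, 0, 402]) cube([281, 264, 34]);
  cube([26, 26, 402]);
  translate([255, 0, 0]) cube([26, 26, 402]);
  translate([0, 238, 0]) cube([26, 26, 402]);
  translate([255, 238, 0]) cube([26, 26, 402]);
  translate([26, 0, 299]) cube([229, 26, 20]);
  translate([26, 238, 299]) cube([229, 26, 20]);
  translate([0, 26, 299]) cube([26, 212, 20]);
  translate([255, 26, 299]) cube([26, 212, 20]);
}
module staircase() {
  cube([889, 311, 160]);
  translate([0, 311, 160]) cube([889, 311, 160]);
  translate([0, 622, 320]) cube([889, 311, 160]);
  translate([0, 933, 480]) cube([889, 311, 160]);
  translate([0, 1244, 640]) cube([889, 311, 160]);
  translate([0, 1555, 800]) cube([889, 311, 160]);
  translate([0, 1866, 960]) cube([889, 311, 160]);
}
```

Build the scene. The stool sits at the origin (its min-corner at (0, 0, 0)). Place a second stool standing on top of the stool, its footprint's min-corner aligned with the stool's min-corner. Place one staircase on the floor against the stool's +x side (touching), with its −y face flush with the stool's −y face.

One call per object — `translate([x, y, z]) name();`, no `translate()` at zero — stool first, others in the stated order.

stool();
translate([0, 0, 421]) stool_2();
translate([351, 0, 0]) staircase();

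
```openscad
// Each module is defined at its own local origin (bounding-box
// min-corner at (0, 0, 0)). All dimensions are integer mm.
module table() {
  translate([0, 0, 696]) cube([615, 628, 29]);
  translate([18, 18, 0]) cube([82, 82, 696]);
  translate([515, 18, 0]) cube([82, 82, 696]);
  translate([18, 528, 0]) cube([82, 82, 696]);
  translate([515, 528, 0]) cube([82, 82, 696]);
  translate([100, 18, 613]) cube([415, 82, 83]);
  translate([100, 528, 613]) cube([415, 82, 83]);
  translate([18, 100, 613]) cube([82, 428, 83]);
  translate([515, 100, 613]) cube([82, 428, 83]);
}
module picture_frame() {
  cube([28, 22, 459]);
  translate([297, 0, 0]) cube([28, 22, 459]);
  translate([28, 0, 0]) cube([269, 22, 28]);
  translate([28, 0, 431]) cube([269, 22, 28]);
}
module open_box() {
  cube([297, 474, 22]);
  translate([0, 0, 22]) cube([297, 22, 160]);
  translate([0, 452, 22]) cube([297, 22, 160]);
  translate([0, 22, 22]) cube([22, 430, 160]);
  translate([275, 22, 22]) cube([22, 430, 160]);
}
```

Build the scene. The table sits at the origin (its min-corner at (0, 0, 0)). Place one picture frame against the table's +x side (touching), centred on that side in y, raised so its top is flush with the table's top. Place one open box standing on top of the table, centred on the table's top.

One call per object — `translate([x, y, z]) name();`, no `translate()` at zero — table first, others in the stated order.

table();
translate([615, 303, 266]) picture_frame();
translate([159, 77, 725]) open_box();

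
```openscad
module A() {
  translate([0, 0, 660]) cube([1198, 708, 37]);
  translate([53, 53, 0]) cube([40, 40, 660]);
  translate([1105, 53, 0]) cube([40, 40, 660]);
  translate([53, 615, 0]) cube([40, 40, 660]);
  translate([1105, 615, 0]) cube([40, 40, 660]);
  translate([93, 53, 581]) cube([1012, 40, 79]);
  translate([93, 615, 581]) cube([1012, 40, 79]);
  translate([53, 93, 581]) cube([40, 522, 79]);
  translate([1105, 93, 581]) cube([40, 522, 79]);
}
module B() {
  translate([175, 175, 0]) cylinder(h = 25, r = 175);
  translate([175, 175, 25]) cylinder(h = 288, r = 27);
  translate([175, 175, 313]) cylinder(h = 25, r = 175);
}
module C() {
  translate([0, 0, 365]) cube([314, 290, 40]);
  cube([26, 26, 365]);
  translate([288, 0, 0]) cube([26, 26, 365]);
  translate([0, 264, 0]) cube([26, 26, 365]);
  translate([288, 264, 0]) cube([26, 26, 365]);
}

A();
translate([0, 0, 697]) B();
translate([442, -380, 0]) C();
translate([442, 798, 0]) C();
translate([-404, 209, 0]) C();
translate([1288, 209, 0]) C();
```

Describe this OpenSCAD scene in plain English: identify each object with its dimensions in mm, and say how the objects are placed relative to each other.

A is a rectangular dining table. The top is 1198×708×37 mm with its upper surface at z = 697 mm. It stands on four 40×40 mm square legs, each inset 53 mm from the nearest pair of top edges, running from the floor to the underside of the top. Four apron rails, 40 mm thick and 79 mm tall, run between adjacent legs with their top edges flush with the underside of the top and their outer faces flush with the legs' outer faces.

B is a spool: two coaxial disc flanges of radius 175 mm and thickness 25 mm, joined by a core cylinder of radius 27 mm and height 288 mm. The lower flange rests on z = 0 and the three cylinders share a vertical axis.

C is a four-legged stool. The seat is 314×290 mm, 40 mm thick, top at z = 405 mm. It stands on four square legs, each 26×26 mm in cross-section, from z = 0 to the seat underside, each flush with a corner of the seat.

The spool is on top of the table. Four stools sit around the table at the −y, +y, −x, +x sides.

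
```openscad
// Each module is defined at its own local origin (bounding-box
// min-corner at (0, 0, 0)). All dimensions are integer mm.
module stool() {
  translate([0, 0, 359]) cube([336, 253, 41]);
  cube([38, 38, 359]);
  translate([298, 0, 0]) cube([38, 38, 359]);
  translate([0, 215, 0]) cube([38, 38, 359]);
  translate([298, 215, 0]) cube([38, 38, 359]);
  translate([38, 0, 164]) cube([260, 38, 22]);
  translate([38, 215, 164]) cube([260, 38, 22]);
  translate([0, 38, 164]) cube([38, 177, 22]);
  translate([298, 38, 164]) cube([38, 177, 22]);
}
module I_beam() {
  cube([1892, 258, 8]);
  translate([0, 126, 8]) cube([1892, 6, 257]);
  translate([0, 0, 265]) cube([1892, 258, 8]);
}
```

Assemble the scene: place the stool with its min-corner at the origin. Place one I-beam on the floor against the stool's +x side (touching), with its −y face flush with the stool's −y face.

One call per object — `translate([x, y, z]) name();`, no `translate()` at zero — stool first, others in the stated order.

stool();
translate([336, 0, 0]) I_beam();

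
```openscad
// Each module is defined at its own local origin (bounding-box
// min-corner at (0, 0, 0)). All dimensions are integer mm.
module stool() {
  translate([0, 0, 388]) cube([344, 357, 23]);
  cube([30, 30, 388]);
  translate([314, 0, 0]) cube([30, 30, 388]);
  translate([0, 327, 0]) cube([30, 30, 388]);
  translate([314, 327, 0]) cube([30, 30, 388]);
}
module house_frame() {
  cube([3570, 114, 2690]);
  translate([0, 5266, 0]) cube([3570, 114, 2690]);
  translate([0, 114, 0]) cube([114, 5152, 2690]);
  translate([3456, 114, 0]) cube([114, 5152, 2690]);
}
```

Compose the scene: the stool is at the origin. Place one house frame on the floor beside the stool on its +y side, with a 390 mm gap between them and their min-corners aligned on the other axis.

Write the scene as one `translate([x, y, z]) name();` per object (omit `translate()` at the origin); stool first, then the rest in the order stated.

stool();
translate([0, 747, 0]) house_frame();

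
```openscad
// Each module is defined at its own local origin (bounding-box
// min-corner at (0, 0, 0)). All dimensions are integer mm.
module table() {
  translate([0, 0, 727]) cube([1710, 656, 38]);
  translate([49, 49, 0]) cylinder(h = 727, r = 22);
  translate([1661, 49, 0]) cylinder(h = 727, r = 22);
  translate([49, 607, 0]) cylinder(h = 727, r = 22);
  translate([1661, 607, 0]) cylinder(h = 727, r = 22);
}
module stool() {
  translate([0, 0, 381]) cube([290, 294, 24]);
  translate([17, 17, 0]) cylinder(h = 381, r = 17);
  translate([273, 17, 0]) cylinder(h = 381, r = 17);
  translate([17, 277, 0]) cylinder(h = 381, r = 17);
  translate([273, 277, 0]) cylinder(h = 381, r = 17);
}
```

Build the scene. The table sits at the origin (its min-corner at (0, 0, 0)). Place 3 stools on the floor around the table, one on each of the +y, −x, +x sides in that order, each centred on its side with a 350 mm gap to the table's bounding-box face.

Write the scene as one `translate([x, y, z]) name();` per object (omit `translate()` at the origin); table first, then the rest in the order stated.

table();
translate([710, 1006, 0]) stool();
translate([-640, 181, 0]) stool();
translate([2060, 181, 0]) stool();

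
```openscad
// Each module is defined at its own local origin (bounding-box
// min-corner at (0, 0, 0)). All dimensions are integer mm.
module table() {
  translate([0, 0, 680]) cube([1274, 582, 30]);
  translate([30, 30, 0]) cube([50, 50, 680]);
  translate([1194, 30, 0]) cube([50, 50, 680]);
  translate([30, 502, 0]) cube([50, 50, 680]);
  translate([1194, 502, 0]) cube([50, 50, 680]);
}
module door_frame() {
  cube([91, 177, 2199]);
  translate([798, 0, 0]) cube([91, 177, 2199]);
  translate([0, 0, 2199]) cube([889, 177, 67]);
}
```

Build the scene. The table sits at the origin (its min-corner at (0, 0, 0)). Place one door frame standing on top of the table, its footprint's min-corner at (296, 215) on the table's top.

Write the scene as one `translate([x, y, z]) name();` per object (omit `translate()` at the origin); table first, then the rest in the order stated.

table();
translate([296, 215, 710]) door_frame();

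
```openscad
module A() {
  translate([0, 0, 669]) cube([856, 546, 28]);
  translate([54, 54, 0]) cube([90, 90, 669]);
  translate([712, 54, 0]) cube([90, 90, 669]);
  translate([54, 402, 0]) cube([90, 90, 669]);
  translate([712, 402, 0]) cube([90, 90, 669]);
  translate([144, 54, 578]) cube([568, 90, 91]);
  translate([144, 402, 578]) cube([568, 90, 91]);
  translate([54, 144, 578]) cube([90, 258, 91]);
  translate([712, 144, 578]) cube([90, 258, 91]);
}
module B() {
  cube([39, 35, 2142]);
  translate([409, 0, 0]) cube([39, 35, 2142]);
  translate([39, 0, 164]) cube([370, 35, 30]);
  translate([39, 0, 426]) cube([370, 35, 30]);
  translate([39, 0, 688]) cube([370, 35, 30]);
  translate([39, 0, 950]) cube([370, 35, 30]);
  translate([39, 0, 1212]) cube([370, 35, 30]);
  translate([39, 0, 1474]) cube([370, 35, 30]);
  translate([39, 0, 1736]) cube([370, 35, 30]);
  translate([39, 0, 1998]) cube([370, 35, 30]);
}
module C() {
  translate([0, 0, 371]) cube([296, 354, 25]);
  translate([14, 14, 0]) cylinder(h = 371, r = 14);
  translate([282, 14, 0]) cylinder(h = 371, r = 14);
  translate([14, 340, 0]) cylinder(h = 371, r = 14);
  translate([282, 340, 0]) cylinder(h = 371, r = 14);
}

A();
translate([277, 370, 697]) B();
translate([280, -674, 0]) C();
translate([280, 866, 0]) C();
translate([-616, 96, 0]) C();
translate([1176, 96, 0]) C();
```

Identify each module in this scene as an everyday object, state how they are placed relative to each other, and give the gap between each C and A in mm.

A is a table. B is a ladder. C is a stool. The ladder is on top of the table. Four stools sit around the table at the −y, +y, −x, +x sides. The gap between each stool and the table is 320 mm.

Each stool's nearest face is 320 mm from the table's bounding box.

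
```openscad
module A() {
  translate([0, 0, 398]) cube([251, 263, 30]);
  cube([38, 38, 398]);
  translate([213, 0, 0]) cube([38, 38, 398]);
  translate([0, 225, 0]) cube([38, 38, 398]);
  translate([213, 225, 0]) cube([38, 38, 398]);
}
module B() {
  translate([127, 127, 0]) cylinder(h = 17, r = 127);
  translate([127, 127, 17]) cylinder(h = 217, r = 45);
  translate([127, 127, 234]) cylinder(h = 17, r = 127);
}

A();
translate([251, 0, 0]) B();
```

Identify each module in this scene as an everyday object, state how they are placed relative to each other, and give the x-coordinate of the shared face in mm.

The stool's +x face and the spool's −x face are both at x = 251 mm.

A is a stool. B is a spool. The spool is against the stool's +x side, with their −y faces flush. The x-coordinate of the shared face is 251 mm.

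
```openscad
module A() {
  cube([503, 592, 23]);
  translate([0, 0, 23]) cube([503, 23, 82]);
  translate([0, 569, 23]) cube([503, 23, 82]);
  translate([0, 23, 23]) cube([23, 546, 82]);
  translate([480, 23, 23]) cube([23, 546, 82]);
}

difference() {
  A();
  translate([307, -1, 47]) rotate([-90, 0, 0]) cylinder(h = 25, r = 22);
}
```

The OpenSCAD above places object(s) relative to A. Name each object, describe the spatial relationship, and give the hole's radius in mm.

The subtracted cylinder has r = 22 mm.

A is an open box. The open box has a circular hole through its front wall. The hole's radius is 22 mm.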